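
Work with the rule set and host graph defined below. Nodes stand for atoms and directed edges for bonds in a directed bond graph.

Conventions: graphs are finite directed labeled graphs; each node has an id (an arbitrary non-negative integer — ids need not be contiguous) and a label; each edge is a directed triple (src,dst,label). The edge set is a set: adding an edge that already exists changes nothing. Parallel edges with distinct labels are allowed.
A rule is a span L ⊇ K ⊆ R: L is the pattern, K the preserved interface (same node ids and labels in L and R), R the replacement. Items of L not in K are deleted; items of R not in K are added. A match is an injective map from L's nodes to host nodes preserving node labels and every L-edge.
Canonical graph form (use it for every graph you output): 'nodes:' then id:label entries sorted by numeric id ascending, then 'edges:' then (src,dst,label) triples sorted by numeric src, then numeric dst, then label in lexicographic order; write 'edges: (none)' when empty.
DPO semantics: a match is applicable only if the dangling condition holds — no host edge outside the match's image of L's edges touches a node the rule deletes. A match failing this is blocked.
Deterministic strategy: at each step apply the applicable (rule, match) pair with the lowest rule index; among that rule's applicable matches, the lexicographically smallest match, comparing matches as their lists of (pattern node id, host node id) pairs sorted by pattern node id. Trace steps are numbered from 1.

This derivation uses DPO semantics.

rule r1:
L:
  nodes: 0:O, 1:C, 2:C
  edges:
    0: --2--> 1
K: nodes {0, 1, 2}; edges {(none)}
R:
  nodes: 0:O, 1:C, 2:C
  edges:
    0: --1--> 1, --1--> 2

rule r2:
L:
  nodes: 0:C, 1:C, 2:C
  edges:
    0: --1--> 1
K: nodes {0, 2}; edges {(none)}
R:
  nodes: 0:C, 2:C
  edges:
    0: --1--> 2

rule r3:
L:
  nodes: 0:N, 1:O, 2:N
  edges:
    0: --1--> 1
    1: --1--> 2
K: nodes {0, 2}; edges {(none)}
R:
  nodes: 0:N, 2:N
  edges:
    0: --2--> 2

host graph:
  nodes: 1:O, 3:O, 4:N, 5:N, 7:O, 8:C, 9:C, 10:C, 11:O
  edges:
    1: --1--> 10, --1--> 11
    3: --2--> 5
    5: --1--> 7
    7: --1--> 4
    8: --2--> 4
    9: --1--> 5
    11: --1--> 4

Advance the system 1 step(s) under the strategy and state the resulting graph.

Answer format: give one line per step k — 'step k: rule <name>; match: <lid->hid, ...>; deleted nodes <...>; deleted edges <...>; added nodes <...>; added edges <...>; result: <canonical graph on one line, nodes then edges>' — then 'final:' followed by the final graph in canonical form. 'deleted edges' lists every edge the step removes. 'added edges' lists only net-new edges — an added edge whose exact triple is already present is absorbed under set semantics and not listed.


step 1: rule r3; match: 0->5, 1->7, 2->4; deleted nodes 7; deleted edges (5,7,1); (7,4,1); added nodes (none); added edges (5,4,2); result: nodes: 1:O, 3:O, 4:N, 5:N, 8:C, 9:C, 10:C, 11:O edges: (1,10,1); (1,11,1); (3,5,2); (5,4,2); (8,4,2); (9,5,1); (11,4,1)
final:
nodes: 1:O, 3:O, 4:N, 5:N, 8:C, 9:C, 10:C, 11:O
edges: (1,10,1); (1,11,1); (3,5,2); (5,4,2); (8,4,2); (9,5,1); (11,4,1)


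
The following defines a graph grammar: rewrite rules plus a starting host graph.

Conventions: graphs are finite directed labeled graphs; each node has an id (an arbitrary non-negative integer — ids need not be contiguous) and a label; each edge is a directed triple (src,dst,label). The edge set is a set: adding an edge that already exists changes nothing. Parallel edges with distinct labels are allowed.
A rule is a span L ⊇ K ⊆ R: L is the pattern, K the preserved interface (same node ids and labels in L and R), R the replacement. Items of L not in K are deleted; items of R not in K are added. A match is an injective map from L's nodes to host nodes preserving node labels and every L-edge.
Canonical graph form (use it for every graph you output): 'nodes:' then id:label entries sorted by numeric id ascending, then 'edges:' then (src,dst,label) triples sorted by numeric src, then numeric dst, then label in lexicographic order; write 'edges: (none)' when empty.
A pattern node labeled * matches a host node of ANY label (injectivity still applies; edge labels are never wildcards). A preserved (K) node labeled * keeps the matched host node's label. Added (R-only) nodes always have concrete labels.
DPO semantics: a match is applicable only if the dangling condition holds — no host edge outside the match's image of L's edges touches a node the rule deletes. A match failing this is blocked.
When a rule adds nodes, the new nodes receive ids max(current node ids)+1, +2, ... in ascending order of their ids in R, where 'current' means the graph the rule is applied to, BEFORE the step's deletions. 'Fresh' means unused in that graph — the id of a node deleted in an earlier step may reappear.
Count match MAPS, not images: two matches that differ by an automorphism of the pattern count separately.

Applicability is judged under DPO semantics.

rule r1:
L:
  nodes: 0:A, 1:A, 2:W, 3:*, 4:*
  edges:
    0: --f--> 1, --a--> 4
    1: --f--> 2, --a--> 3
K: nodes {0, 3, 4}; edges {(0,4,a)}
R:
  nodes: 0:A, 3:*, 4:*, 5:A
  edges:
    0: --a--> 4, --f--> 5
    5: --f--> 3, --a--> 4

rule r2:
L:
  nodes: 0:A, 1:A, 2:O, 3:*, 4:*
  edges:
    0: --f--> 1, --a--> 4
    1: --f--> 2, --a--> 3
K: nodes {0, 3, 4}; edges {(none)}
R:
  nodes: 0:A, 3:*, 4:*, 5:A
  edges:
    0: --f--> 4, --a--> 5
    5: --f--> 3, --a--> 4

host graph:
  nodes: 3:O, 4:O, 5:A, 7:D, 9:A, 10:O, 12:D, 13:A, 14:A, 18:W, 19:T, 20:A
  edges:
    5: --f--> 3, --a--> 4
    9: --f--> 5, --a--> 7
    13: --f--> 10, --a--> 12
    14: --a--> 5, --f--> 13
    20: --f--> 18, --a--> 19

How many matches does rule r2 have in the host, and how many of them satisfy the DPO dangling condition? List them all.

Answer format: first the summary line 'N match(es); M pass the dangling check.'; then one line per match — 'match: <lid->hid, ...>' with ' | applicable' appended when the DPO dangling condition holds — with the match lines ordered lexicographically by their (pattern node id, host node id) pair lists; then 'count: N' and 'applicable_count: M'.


2 match(es); 1 pass the dangling check.
match: 0->9, 1->5, 2->3, 3->4, 4->7
match: 0->14, 1->13, 2->10, 3->12, 4->5 | applicable
count: 2
applicable_count: 1


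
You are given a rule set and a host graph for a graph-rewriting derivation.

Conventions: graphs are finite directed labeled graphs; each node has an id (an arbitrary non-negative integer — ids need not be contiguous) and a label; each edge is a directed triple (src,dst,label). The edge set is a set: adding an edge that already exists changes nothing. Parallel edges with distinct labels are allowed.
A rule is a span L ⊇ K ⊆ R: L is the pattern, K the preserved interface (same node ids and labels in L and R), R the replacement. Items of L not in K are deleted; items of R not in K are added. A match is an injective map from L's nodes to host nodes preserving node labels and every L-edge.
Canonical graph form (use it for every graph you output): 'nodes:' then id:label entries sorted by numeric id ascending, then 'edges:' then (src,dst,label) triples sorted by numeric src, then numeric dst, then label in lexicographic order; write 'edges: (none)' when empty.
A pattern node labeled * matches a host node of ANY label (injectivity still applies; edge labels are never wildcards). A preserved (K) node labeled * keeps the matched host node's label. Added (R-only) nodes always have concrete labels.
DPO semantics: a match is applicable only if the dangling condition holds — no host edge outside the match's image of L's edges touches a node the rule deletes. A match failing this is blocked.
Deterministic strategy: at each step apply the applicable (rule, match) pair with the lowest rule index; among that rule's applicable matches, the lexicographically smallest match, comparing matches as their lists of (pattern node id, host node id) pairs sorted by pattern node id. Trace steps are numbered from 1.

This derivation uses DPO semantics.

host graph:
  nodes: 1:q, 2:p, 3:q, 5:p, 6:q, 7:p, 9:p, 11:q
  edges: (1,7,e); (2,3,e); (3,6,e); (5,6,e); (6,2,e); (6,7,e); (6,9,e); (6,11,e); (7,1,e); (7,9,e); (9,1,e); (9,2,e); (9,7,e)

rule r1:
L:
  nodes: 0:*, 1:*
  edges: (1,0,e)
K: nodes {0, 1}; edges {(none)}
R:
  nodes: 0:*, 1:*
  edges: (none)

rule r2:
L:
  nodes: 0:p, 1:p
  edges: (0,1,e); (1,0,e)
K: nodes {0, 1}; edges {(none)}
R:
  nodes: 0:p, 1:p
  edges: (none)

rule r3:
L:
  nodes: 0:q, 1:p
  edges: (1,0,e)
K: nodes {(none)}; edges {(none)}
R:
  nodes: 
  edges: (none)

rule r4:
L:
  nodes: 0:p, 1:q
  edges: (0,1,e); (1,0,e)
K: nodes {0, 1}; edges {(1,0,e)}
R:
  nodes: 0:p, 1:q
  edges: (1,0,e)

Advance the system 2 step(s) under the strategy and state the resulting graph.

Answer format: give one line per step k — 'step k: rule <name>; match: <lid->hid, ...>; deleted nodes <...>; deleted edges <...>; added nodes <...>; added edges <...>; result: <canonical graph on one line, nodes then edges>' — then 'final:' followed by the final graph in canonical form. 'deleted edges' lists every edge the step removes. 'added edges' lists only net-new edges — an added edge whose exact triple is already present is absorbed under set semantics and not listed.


step 1: rule r1; match: 0->1, 1->7; deleted nodes (none); deleted edges (7,1,e); added nodes (none); added edges (none); result: nodes: 1:q, 2:p, 3:q, 5:p, 6:q, 7:p, 9:p, 11:q edges: (1,7,e); (2,3,e); (3,6,e); (5,6,e); (6,2,e); (6,7,e); (6,9,e); (6,11,e); (7,9,e); (9,1,e); (9,2,e); (9,7,e)
step 2: rule r1; match: 0->1, 1->9; deleted nodes (none); deleted edges (9,1,e); added nodes (none); added edges (none); result: nodes: 1:q, 2:p, 3:q, 5:p, 6:q, 7:p, 9:p, 11:q edges: (1,7,e); (2,3,e); (3,6,e); (5,6,e); (6,2,e); (6,7,e); (6,9,e); (6,11,e); (7,9,e); (9,2,e); (9,7,e)
final:
nodes: 1:q, 2:p, 3:q, 5:p, 6:q, 7:p, 9:p, 11:q
edges: (1,7,e); (2,3,e); (3,6,e); (5,6,e); (6,2,e); (6,7,e); (6,9,e); (6,11,e); (7,9,e); (9,2,e); (9,7,e)


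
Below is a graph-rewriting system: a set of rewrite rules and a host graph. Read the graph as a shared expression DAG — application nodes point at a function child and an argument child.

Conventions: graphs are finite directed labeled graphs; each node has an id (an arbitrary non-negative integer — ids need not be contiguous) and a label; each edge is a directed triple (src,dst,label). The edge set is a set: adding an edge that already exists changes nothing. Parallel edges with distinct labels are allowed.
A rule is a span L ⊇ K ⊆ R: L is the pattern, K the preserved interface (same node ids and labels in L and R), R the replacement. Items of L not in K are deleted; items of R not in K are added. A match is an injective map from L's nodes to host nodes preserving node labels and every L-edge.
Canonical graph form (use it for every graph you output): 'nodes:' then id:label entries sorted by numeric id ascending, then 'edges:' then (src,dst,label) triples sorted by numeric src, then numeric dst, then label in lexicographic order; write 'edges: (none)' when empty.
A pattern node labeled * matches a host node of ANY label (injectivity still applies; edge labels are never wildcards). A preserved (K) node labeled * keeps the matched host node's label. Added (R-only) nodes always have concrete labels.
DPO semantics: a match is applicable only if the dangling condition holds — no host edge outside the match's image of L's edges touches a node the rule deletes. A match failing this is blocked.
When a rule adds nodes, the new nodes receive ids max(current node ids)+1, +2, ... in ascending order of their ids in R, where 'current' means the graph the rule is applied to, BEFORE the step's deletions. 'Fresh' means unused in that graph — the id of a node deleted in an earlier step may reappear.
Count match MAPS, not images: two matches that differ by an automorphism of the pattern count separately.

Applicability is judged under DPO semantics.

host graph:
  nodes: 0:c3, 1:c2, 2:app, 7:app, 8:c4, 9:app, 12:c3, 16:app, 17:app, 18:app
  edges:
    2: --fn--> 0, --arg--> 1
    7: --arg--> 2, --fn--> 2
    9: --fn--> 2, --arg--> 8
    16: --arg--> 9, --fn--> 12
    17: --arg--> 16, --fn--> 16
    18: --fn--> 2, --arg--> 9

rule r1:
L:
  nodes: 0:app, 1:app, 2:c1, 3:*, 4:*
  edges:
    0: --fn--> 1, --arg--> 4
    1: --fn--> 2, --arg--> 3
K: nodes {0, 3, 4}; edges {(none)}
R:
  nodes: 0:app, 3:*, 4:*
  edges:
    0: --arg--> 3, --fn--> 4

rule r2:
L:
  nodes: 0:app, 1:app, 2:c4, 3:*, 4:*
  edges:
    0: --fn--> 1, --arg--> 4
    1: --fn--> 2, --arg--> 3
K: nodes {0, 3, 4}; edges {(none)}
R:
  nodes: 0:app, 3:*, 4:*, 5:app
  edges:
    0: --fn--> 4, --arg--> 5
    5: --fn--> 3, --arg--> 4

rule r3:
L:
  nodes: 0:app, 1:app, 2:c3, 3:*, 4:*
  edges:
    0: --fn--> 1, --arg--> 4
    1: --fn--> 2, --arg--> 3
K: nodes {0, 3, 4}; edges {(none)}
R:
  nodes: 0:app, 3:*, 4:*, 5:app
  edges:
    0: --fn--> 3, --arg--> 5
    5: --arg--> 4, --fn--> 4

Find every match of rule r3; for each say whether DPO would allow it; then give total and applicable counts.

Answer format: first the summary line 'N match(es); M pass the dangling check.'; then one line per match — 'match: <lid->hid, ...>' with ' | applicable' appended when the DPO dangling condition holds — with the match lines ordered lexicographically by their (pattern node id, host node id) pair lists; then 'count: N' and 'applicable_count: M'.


2 match(es); 0 pass the dangling check.
match: 0->9, 1->2, 2->0, 3->1, 4->8
match: 0->18, 1->2, 2->0, 3->1, 4->9
count: 2
applicable_count: 0


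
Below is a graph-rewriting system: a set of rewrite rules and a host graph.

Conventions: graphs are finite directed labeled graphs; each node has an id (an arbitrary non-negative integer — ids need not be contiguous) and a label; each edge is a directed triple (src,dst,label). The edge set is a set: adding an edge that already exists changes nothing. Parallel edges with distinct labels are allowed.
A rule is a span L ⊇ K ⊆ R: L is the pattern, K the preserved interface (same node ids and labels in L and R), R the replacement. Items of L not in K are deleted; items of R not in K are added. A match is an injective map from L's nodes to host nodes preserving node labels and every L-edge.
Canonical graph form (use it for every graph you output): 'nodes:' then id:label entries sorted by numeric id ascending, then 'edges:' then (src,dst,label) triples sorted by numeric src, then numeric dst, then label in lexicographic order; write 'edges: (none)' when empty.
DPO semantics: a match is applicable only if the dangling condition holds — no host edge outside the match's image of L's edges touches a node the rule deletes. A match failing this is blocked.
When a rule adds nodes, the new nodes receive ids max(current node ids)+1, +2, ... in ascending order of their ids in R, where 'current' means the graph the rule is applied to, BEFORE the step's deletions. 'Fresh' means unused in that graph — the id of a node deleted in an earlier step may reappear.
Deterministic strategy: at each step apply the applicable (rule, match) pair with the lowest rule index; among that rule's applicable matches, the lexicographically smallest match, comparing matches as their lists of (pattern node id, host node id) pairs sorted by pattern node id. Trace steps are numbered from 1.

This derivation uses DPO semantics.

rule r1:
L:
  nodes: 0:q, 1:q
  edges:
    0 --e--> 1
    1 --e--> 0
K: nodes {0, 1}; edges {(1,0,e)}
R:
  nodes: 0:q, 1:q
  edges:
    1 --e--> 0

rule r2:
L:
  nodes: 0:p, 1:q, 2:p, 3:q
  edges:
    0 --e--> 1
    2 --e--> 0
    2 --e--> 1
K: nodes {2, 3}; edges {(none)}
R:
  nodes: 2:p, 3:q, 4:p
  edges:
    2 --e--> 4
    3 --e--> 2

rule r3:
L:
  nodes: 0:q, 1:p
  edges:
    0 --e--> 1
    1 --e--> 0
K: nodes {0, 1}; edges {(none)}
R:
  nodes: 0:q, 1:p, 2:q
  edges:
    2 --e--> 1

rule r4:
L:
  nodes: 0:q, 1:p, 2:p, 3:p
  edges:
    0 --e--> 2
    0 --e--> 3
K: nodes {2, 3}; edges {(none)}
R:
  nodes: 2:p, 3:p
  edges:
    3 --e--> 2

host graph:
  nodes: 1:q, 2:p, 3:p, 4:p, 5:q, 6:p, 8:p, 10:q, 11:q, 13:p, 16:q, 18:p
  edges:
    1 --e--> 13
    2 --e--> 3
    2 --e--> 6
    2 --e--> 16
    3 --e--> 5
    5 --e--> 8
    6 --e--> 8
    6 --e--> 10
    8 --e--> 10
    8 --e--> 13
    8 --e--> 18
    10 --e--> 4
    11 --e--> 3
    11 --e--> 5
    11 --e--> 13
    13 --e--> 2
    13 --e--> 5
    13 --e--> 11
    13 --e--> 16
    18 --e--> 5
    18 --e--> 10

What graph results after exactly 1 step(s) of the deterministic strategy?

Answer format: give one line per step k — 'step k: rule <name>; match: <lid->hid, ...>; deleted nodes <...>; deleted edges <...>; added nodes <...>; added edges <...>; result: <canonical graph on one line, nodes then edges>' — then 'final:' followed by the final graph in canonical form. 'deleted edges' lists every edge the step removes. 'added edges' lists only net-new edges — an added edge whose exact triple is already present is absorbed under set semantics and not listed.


step 1: rule r3; match: 0->11, 1->13; deleted nodes (none); deleted edges (11,13,e); (13,11,e); added nodes 19; added edges (19,13,e); result: nodes: 1:q, 2:p, 3:p, 4:p, 5:q, 6:p, 8:p, 10:q, 11:q, 13:p, 16:q, 18:p, 19:q edges: (1,13,e); (2,3,e); (2,6,e); (2,16,e); (3,5,e); (5,8,e); (6,8,e); (6,10,e); (8,10,e); (8,13,e); (8,18,e); (10,4,e); (11,3,e); (11,5,e); (13,2,e); (13,5,e); (13,16,e); (18,5,e); (18,10,e); (19,13,e)
final:
nodes: 1:q, 2:p, 3:p, 4:p, 5:q, 6:p, 8:p, 10:q, 11:q, 13:p, 16:q, 18:p, 19:q
edges: (1,13,e); (2,3,e); (2,6,e); (2,16,e); (3,5,e); (5,8,e); (6,8,e); (6,10,e); (8,10,e); (8,13,e); (8,18,e); (10,4,e); (11,3,e); (11,5,e); (13,2,e); (13,5,e); (13,16,e); (18,5,e); (18,10,e); (19,13,e)


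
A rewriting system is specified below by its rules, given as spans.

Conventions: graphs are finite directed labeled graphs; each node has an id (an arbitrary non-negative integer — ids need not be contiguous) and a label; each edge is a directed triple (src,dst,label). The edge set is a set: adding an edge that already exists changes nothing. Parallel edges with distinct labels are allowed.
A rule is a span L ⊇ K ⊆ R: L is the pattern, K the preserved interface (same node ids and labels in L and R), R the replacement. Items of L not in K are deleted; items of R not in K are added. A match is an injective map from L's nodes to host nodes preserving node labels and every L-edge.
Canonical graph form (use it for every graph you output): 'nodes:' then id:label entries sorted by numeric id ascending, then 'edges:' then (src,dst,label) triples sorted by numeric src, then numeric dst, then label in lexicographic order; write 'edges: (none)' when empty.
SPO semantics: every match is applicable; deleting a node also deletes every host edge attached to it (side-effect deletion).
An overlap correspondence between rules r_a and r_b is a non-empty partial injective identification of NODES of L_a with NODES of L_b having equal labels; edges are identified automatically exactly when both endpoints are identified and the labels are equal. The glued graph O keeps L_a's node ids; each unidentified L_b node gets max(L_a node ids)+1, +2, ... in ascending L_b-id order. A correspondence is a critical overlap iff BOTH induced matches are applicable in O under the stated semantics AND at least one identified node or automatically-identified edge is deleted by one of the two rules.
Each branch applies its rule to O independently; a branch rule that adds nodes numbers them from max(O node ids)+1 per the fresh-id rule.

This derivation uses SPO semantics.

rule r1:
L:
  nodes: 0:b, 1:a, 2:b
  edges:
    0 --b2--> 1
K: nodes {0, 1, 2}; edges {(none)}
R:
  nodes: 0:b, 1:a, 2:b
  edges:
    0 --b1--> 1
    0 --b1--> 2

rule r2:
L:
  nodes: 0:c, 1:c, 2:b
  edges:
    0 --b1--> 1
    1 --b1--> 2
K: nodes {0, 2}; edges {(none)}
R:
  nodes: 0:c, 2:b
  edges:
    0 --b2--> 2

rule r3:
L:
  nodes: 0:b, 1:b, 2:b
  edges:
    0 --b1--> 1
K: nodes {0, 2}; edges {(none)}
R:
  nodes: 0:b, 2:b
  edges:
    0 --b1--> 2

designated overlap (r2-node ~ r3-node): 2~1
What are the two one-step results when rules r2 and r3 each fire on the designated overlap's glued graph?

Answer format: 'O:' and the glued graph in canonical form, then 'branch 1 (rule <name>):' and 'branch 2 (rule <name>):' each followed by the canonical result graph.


O:
nodes: 0:c, 1:c, 2:b, 3:b, 4:b
edges: (0,1,b1); (1,2,b1); (3,2,b1)
branch 1 (rule r2):
nodes: 0:c, 2:b, 3:b, 4:b
edges: (0,2,b2); (3,2,b1)
branch 2 (rule r3):
nodes: 0:c, 1:c, 3:b, 4:b
edges: (0,1,b1); (3,4,b1)


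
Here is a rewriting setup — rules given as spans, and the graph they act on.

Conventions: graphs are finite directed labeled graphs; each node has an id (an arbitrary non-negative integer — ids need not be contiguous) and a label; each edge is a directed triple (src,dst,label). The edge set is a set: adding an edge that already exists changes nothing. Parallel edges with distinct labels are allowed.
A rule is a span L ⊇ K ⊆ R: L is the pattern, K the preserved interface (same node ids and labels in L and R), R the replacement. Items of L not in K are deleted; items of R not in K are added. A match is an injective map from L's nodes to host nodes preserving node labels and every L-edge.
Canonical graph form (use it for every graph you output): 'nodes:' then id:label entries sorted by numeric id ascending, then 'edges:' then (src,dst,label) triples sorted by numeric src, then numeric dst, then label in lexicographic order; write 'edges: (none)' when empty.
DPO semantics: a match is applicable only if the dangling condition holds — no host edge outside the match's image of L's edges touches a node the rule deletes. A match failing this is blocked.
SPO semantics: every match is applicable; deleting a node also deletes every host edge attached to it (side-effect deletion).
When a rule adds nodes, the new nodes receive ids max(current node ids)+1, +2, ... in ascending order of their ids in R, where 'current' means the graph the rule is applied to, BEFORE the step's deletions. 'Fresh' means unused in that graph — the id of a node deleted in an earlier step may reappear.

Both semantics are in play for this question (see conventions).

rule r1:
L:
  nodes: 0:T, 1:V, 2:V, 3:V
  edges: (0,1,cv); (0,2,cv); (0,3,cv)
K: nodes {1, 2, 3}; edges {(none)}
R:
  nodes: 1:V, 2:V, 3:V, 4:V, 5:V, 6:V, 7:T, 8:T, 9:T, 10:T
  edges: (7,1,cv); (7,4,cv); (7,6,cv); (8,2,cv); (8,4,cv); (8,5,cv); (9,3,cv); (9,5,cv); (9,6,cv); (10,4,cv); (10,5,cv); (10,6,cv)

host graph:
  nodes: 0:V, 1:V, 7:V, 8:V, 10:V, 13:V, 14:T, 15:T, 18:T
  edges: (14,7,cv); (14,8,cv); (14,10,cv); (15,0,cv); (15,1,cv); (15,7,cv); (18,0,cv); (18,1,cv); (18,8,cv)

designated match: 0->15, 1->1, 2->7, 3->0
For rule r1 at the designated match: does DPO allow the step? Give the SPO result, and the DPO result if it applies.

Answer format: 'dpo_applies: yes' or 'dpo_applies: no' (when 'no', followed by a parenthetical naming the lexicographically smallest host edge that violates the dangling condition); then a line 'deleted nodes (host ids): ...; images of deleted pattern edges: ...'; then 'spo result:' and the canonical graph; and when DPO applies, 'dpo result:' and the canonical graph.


dpo_applies: yes
deleted nodes (host ids): 15; images of deleted pattern edges: (15,0,cv); (15,1,cv); (15,7,cv)
spo result:
nodes: 0:V, 1:V, 7:V, 8:V, 10:V, 13:V, 14:T, 18:T, 19:V, 20:V, 21:V, 22:T, 23:T, 24:T, 25:T
edges: (14,7,cv); (14,8,cv); (14,10,cv); (18,0,cv); (18,1,cv); (18,8,cv); (22,1,cv); (22,19,cv); (22,21,cv); (23,7,cv); (23,19,cv); (23,20,cv); (24,0,cv); (24,20,cv); (24,21,cv); (25,19,cv); (25,20,cv); (25,21,cv)
dpo result:
nodes: 0:V, 1:V, 7:V, 8:V, 10:V, 13:V, 14:T, 18:T, 19:V, 20:V, 21:V, 22:T, 23:T, 24:T, 25:T
edges: (14,7,cv); (14,8,cv); (14,10,cv); (18,0,cv); (18,1,cv); (18,8,cv); (22,1,cv); (22,19,cv); (22,21,cv); (23,7,cv); (23,19,cv); (23,20,cv); (24,0,cv); (24,20,cv); (24,21,cv); (25,19,cv); (25,20,cv); (25,21,cv)


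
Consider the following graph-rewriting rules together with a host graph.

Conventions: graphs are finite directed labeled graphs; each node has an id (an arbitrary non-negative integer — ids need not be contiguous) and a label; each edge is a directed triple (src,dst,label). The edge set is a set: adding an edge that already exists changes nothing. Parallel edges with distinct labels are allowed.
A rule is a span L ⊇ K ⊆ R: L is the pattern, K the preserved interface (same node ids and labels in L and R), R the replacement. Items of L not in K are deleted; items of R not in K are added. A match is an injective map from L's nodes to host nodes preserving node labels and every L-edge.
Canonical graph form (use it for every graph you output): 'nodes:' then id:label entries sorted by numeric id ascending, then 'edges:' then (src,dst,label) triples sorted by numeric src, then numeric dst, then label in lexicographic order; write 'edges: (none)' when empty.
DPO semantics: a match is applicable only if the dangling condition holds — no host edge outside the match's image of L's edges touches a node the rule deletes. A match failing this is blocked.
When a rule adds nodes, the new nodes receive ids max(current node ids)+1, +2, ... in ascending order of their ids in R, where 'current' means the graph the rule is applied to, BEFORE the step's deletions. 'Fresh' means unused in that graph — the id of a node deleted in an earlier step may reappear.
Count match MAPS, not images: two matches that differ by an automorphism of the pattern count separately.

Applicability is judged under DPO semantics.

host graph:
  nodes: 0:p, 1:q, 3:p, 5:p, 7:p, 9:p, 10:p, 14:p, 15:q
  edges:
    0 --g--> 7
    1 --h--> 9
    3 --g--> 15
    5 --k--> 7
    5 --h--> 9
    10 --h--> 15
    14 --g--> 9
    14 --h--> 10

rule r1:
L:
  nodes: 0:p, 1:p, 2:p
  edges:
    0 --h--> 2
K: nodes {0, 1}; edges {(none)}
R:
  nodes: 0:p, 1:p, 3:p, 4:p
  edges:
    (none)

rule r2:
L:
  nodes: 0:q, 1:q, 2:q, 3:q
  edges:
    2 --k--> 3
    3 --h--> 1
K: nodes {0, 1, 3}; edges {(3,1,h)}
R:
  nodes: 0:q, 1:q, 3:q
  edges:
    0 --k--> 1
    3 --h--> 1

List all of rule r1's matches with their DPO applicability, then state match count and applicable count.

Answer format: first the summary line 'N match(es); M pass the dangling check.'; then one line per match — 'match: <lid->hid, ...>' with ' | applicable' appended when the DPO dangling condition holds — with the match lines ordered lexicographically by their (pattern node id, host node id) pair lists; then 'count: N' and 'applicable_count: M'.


10 match(es); 0 pass the dangling check.
match: 0->5, 1->0, 2->9
match: 0->5, 1->3, 2->9
match: 0->5, 1->7, 2->9
match: 0->5, 1->10, 2->9
match: 0->5, 1->14, 2->9
match: 0->14, 1->0, 2->10
match: 0->14, 1->3, 2->10
match: 0->14, 1->5, 2->10
match: 0->14, 1->7, 2->10
match: 0->14, 1->9, 2->10
count: 10
applicable_count: 0


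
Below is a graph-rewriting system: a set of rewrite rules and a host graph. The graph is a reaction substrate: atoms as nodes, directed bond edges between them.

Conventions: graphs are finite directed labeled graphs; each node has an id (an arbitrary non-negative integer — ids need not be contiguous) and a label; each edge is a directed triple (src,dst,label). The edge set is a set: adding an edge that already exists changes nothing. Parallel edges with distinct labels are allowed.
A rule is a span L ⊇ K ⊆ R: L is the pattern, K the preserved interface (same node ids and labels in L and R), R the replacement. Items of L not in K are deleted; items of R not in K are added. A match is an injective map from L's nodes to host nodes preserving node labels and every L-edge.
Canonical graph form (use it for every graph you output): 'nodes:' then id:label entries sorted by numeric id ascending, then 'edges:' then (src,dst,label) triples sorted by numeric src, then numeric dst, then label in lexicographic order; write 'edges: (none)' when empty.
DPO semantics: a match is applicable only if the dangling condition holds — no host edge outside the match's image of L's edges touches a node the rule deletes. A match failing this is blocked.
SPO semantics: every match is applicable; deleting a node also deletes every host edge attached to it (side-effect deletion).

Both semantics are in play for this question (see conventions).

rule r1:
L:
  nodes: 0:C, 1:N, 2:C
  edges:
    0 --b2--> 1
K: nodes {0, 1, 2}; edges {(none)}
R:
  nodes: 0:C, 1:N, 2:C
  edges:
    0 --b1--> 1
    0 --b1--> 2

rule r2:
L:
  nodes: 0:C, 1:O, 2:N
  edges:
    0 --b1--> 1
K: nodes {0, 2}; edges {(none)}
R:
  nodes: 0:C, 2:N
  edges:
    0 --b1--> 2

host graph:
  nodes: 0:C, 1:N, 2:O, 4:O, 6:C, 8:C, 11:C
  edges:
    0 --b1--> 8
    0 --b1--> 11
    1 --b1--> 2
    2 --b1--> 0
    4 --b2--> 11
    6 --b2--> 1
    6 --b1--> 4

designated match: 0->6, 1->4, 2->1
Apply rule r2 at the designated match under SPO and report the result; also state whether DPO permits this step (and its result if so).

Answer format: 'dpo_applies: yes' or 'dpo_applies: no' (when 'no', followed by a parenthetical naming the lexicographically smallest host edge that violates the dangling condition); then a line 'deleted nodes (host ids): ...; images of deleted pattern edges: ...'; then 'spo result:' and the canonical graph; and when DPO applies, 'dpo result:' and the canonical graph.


dpo_applies: no
(the rule deletes node 4, which keeps host edge (4,11,b2) outside the match image — the dangling condition fails, DPO blocks; SPO proceeds and side-deletes such edges)
deleted nodes (host ids): 4; images of deleted pattern edges: (6,4,b1)
spo result:
nodes: 0:C, 1:N, 2:O, 6:C, 8:C, 11:C
edges: (0,8,b1); (0,11,b1); (1,2,b1); (2,0,b1); (6,1,b1); (6,1,b2)


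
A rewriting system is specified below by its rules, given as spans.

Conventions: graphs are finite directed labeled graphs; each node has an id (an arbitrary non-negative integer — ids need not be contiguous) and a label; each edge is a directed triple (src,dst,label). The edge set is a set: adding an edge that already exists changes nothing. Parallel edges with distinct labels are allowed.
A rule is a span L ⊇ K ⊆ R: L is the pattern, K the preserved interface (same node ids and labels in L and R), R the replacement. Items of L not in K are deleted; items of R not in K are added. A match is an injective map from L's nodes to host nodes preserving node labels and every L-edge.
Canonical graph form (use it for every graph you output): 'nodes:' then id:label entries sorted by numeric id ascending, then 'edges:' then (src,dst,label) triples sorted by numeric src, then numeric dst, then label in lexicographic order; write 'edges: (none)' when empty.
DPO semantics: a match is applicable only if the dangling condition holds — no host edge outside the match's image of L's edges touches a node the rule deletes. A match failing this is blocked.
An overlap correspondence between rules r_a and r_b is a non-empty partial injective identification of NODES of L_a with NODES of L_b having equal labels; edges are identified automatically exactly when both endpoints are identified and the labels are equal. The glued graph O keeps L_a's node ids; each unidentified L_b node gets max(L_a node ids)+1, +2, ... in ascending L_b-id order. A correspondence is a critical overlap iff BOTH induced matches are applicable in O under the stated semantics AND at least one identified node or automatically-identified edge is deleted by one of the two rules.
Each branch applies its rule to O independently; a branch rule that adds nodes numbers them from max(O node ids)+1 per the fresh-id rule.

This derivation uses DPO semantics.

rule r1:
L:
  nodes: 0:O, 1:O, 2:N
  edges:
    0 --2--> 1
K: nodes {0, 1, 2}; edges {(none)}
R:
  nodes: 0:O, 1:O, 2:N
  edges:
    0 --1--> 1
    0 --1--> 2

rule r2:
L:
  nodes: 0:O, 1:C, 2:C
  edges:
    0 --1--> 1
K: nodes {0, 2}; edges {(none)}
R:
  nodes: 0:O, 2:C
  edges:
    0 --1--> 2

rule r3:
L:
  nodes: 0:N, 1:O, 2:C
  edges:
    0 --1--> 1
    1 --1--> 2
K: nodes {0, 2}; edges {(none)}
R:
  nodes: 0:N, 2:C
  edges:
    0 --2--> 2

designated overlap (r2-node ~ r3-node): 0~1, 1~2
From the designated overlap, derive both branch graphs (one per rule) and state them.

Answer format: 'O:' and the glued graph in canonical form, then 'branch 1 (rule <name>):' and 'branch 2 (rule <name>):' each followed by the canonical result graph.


O:
nodes: 0:O, 1:C, 2:C, 3:N
edges: (0,1,1); (3,0,1)
branch 1 (rule r2):
nodes: 0:O, 2:C, 3:N
edges: (0,2,1); (3,0,1)
branch 2 (rule r3):
nodes: 1:C, 2:C, 3:N
edges: (3,1,2)


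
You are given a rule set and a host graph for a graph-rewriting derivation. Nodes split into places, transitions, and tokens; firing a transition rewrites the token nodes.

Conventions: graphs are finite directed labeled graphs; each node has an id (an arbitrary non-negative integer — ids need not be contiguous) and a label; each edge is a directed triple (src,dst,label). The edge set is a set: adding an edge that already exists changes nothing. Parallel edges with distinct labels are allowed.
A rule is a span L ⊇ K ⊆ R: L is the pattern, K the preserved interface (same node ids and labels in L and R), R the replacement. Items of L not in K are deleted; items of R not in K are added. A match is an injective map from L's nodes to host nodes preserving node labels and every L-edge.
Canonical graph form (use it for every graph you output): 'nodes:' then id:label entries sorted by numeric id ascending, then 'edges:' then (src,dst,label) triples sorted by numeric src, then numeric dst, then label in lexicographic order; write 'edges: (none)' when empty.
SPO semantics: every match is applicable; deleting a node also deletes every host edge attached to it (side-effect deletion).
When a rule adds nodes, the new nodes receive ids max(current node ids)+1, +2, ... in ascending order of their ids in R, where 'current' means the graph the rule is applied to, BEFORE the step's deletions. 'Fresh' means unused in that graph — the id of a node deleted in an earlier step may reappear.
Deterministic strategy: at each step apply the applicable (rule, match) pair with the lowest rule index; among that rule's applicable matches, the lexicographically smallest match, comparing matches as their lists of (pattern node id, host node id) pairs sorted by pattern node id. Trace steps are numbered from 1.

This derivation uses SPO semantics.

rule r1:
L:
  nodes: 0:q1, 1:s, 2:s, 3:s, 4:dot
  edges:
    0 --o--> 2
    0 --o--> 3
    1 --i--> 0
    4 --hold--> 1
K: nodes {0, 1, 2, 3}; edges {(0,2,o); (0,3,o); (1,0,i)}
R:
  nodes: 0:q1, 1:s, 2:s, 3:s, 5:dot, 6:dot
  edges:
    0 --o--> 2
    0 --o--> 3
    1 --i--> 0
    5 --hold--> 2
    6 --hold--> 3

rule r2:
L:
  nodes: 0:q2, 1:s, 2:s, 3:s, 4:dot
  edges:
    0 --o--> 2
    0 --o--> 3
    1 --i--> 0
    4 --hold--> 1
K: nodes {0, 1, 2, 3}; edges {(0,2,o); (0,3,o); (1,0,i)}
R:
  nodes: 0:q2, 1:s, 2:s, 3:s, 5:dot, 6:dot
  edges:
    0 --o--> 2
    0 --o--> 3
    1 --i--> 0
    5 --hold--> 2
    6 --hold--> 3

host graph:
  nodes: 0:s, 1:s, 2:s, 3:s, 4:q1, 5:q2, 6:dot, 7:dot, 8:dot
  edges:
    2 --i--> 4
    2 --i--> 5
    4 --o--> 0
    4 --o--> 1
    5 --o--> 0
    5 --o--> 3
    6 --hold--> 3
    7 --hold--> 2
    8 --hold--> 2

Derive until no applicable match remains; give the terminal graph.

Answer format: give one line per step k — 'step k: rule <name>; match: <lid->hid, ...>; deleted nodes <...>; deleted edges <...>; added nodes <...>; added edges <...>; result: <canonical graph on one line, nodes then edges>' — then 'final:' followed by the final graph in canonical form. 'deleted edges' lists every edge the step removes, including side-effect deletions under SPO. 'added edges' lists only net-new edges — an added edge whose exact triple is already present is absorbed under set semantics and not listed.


step 1: rule r1; match: 0->4, 1->2, 2->0, 3->1, 4->7; deleted nodes 7; deleted edges (7,2,hold); added nodes 9, 10; added edges (9,0,hold); (10,1,hold); result: nodes: 0:s, 1:s, 2:s, 3:s, 4:q1, 5:q2, 6:dot, 8:dot, 9:dot, 10:dot edges: (2,4,i); (2,5,i); (4,0,o); (4,1,o); (5,0,o); (5,3,o); (6,3,hold); (8,2,hold); (9,0,hold); (10,1,hold)
step 2: rule r1; match: 0->4, 1->2, 2->0, 3->1, 4->8; deleted nodes 8; deleted edges (8,2,hold); added nodes 11, 12; added edges (11,0,hold); (12,1,hold); result: nodes: 0:s, 1:s, 2:s, 3:s, 4:q1, 5:q2, 6:dot, 9:dot, 10:dot, 11:dot, 12:dot edges: (2,4,i); (2,5,i); (4,0,o); (4,1,o); (5,0,o); (5,3,o); (6,3,hold); (9,0,hold); (10,1,hold); (11,0,hold); (12,1,hold)
final:
nodes: 0:s, 1:s, 2:s, 3:s, 4:q1, 5:q2, 6:dot, 9:dot, 10:dot, 11:dot, 12:dot
edges: (2,4,i); (2,5,i); (4,0,o); (4,1,o); (5,0,o); (5,3,o); (6,3,hold); (9,0,hold); (10,1,hold); (11,0,hold); (12,1,hold)


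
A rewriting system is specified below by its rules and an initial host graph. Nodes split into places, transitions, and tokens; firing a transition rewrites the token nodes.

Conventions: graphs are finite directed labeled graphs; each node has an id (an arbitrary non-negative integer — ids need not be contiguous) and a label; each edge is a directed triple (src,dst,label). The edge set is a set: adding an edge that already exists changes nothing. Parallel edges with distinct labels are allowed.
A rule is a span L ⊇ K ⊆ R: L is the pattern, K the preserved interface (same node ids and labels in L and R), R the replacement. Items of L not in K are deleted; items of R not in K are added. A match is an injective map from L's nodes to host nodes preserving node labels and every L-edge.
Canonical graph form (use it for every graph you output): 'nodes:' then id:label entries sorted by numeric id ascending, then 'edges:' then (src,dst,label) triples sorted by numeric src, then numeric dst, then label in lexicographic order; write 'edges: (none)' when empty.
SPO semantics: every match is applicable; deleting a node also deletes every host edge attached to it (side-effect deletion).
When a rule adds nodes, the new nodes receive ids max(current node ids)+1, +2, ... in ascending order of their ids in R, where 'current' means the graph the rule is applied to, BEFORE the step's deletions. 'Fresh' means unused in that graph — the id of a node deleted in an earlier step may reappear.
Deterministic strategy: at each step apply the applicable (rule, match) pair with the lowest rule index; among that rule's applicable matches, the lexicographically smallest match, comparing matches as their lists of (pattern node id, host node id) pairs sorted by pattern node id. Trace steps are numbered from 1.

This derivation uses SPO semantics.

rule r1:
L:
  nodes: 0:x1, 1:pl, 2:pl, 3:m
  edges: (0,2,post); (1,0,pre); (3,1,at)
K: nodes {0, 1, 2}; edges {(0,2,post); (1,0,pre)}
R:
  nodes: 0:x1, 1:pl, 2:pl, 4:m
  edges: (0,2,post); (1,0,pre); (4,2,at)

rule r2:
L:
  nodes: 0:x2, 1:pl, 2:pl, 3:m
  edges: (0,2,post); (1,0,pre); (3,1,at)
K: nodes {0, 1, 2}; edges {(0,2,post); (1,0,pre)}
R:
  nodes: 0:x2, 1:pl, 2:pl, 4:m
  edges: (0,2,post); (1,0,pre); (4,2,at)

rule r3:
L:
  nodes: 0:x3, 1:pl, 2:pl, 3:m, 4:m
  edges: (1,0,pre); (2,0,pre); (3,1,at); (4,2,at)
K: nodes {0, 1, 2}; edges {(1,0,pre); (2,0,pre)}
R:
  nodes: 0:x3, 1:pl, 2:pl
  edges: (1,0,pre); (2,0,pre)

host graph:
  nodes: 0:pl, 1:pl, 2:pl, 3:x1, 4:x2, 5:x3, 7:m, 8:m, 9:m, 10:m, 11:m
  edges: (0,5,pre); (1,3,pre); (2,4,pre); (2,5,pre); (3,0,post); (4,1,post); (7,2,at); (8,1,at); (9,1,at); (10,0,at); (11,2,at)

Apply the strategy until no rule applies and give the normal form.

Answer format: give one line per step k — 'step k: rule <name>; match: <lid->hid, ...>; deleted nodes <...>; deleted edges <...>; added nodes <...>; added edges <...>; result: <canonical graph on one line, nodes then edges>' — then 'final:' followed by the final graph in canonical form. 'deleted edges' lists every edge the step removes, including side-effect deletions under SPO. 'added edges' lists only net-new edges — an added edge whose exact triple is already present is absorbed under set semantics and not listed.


step 1: rule r1; match: 0->3, 1->1, 2->0, 3->8; deleted nodes 8; deleted edges (8,1,at); added nodes 12; added edges (12,0,at); result: nodes: 0:pl, 1:pl, 2:pl, 3:x1, 4:x2, 5:x3, 7:m, 9:m, 10:m, 11:m, 12:m edges: (0,5,pre); (1,3,pre); (2,4,pre); (2,5,pre); (3,0,post); (4,1,post); (7,2,at); (9,1,at); (10,0,at); (11,2,at); (12,0,at)
step 2: rule r1; match: 0->3, 1->1, 2->0, 3->9; deleted nodes 9; deleted edges (9,1,at); added nodes 13; added edges (13,0,at); result: nodes: 0:pl, 1:pl, 2:pl, 3:x1, 4:x2, 5:x3, 7:m, 10:m, 11:m, 12:m, 13:m edges: (0,5,pre); (1,3,pre); (2,4,pre); (2,5,pre); (3,0,post); (4,1,post); (7,2,at); (10,0,at); (11,2,at); (12,0,at); (13,0,at)
step 3: rule r2; match: 0->4, 1->2, 2->1, 3->7; deleted nodes 7; deleted edges (7,2,at); added nodes 14; added edges (14,1,at); result: nodes: 0:pl, 1:pl, 2:pl, 3:x1, 4:x2, 5:x3, 10:m, 11:m, 12:m, 13:m, 14:m edges: (0,5,pre); (1,3,pre); (2,4,pre); (2,5,pre); (3,0,post); (4,1,post); (10,0,at); (11,2,at); (12,0,at); (13,0,at); (14,1,at)
step 4: rule r1; match: 0->3, 1->1, 2->0, 3->14; deleted nodes 14; deleted edges (14,1,at); added nodes 15; added edges (15,0,at); result: nodes: 0:pl, 1:pl, 2:pl, 3:x1, 4:x2, 5:x3, 10:m, 11:m, 12:m, 13:m, 15:m edges: (0,5,pre); (1,3,pre); (2,4,pre); (2,5,pre); (3,0,post); (4,1,post); (10,0,at); (11,2,at); (12,0,at); (13,0,at); (15,0,at)
step 5: rule r2; match: 0->4, 1->2, 2->1, 3->11; deleted nodes 11; deleted edges (11,2,at); added nodes 16; added edges (16,1,at); result: nodes: 0:pl, 1:pl, 2:pl, 3:x1, 4:x2, 5:x3, 10:m, 12:m, 13:m, 15:m, 16:m edges: (0,5,pre); (1,3,pre); (2,4,pre); (2,5,pre); (3,0,post); (4,1,post); (10,0,at); (12,0,at); (13,0,at); (15,0,at); (16,1,at)
step 6: rule r1; match: 0->3, 1->1, 2->0, 3->16; deleted nodes 16; deleted edges (16,1,at); added nodes 17; added edges (17,0,at); result: nodes: 0:pl, 1:pl, 2:pl, 3:x1, 4:x2, 5:x3, 10:m, 12:m, 13:m, 15:m, 17:m edges: (0,5,pre); (1,3,pre); (2,4,pre); (2,5,pre); (3,0,post); (4,1,post); (10,0,at); (12,0,at); (13,0,at); (15,0,at); (17,0,at)
final:
nodes: 0:pl, 1:pl, 2:pl, 3:x1, 4:x2, 5:x3, 10:m, 12:m, 13:m, 15:m, 17:m
edges: (0,5,pre); (1,3,pre); (2,4,pre); (2,5,pre); (3,0,post); (4,1,post); (10,0,at); (12,0,at); (13,0,at); (15,0,at); (17,0,at)
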